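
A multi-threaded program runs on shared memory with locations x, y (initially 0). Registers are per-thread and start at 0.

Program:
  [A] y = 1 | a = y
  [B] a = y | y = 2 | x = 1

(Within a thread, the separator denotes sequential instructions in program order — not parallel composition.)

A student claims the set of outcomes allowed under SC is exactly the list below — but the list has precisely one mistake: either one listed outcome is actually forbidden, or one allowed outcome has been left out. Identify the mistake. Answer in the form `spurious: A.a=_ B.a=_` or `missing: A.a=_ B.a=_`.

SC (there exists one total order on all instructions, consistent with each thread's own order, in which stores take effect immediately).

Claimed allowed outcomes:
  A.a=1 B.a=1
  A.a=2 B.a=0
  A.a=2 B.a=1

missing: A.a=1 B.a=0

outcome vector order: (A.a,B.a)
SC (4): <1 0>, <1 1>, <2 0>, <2 1>
SC∖claimed = {<1 0>}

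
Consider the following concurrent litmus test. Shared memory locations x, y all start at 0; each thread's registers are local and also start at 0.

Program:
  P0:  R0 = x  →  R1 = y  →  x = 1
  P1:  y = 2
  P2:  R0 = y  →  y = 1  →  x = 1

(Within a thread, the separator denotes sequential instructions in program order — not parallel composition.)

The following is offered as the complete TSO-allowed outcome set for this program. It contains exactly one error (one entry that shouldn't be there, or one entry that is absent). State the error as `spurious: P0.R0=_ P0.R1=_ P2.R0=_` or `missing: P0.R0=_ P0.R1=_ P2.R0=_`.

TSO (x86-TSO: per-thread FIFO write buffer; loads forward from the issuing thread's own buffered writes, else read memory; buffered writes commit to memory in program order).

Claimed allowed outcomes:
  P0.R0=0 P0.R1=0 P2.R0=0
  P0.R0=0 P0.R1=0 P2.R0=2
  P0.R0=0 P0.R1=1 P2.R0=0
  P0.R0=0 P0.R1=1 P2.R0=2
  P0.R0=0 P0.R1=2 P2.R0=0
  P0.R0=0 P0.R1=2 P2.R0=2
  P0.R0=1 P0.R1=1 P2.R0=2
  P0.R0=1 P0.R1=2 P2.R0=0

missing: P0.R0=1 P0.R1=1 P2.R0=0

outcome vector order: (P0.R0,P0.R1,P2.R0)
TSO (9): (0,0,0); (0,0,2); (0,1,0); (0,1,2); (0,2,0); (0,2,2); (1,1,0); (1,1,2); (1,2,0)
TSO∖claimed = {(1,1,0)}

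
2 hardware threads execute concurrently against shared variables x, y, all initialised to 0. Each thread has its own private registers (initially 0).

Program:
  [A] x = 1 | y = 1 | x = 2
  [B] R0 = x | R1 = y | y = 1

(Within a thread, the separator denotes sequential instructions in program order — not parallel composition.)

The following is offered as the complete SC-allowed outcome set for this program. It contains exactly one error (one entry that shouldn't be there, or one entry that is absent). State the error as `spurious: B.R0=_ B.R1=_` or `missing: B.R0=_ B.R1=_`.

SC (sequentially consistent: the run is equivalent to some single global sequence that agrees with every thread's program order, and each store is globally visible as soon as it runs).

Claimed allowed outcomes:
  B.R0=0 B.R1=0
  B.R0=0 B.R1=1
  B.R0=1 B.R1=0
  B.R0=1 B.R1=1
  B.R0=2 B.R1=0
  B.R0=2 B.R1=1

outcome vector order: (B.R0,B.R1)
[SC] allowed = {0/0, 0/1, 1/0, 1/1, 2/1}
claimed∖SC = {2/0}

spurious: B.R0=2 B.R1=0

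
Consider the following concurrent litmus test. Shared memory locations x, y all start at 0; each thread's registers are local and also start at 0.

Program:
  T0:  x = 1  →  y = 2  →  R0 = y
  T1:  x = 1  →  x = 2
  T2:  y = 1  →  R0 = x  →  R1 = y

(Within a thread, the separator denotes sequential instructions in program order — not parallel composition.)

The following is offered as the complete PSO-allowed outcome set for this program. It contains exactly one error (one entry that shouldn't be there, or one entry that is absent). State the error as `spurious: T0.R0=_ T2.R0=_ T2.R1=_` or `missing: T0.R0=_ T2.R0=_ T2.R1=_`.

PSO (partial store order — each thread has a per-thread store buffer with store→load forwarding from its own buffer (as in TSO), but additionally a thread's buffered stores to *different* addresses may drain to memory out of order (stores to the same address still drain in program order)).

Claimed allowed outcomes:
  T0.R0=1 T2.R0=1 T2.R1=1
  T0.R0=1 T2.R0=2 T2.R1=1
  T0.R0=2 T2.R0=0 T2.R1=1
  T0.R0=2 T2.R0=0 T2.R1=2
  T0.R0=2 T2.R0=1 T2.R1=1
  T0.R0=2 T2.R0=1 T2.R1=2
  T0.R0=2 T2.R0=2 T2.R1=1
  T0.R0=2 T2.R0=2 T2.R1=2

outcome vector order: (T0.R0,T2.R0,T2.R1)
PSO (9): (1,0,1), (1,1,1), (1,2,1), (2,0,1), (2,0,2), (2,1,1), (2,1,2), (2,2,1), (2,2,2)
PSO∖claimed = {(1,0,1)}

missing: T0.R0=1 T2.R0=0 T2.R1=1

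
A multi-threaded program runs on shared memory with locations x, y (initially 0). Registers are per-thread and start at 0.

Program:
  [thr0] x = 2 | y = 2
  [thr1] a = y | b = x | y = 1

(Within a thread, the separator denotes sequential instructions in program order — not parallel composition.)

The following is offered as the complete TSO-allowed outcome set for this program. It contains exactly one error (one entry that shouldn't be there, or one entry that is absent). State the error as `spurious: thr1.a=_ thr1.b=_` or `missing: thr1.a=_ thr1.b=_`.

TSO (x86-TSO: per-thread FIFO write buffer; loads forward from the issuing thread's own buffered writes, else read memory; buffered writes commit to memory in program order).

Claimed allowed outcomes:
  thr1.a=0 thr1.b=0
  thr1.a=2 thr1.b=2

missing: thr1.a=0 thr1.b=2

outcome vector order: (thr1.a,thr1.b)
[TSO] allowed = {<0 0>; <0 2>; <2 2>}
TSO∖claimed = {<0 2>}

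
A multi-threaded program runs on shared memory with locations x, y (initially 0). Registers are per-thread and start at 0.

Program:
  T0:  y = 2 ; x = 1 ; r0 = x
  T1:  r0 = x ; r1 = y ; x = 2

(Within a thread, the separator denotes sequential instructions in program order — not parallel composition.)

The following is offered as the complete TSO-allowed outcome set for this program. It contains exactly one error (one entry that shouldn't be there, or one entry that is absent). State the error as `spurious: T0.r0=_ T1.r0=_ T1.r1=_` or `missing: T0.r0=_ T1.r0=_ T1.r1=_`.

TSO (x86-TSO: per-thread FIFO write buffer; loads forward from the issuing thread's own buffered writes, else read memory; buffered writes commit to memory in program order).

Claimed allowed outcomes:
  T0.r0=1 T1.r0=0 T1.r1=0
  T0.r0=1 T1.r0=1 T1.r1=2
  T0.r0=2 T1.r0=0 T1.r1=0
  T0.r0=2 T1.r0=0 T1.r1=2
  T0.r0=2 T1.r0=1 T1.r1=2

missing: T0.r0=1 T1.r0=0 T1.r1=2

outcome vector order: (T0.r0,T1.r0,T1.r1)
TSO (6): 1/0/0; 1/0/2; 1/1/2; 2/0/0; 2/0/2; 2/1/2
TSO∖claimed = {1/0/2}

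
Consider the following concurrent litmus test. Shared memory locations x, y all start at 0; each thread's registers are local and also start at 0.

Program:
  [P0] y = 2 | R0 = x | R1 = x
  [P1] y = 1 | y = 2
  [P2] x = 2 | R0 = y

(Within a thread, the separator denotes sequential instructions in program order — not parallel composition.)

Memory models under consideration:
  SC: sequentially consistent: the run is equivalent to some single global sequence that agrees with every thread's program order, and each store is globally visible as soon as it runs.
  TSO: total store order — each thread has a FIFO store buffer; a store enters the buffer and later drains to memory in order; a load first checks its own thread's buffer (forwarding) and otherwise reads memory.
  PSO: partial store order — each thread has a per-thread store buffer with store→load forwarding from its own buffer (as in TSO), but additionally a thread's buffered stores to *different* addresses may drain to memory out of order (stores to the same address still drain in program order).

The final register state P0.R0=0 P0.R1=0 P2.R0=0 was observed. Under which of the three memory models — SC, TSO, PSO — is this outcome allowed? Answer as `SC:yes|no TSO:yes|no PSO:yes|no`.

SC:no TSO:yes PSO:yes

outcome vector order: (P0.R0,P0.R1,P2.R0)
SC: 7 outcomes — {<0 0 1>; <0 0 2>; <0 2 1>; <0 2 2>; <2 2 0>; <2 2 1>; <2 2 2>}
TSO: 9 outcomes — {<0 0 0>; <0 0 1>; <0 0 2>; <0 2 0>; <0 2 1>; <0 2 2>; <2 2 0>; <2 2 1>; <2 2 2>}
PSO: 9 outcomes — {<0 0 0>; <0 0 1>; <0 0 2>; <0 2 0>; <0 2 1>; <0 2 2>; <2 2 0>; <2 2 1>; <2 2 2>}
target <0 0 0> ∈ {TSO,PSO}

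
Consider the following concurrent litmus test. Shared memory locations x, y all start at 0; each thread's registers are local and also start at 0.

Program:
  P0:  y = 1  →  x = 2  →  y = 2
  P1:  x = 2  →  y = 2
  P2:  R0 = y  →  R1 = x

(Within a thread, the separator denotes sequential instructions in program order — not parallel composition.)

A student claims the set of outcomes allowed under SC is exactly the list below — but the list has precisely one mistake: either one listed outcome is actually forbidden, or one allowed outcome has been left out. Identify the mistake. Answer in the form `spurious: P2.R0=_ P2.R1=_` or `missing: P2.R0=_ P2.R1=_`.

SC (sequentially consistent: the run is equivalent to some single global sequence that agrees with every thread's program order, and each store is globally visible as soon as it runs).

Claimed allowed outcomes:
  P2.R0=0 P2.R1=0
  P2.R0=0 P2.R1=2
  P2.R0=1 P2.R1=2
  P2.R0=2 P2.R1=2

outcome vector order: (P2.R0,P2.R1)
SC (5): <0 0>, <0 2>, <1 0>, <1 2>, <2 2>
SC∖claimed = {<1 0>}

missing: P2.R0=1 P2.R1=0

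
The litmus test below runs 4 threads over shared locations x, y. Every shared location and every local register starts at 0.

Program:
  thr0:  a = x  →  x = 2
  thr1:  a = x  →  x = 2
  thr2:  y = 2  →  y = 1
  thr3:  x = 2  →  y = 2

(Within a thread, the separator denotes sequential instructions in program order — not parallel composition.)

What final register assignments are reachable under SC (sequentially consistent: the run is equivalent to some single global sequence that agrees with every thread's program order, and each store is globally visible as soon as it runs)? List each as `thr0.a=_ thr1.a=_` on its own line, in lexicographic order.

outcome vector order: (thr0.a,thr1.a)
|SC outcomes| = 4

thr0.a=0 thr1.a=0
thr0.a=0 thr1.a=2
thr0.a=2 thr1.a=0
thr0.a=2 thr1.a=2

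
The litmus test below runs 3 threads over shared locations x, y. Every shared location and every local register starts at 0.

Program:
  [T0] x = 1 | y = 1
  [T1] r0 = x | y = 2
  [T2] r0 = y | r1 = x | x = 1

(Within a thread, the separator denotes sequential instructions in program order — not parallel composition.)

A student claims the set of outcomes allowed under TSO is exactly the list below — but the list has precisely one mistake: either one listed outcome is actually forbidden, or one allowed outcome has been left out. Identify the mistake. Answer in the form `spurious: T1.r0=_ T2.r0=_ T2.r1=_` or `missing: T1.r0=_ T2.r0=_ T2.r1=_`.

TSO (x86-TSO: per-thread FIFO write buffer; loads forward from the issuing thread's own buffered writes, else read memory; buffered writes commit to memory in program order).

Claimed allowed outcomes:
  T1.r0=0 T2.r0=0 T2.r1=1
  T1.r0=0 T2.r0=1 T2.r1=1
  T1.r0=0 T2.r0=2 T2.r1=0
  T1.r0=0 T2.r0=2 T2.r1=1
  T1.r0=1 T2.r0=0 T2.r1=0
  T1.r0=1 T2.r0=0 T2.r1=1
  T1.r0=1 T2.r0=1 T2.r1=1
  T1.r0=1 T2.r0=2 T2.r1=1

outcome vector order: (T1.r0,T2.r0,T2.r1)
TSO (9): 000 001 011 020 021 100 101 111 121
TSO∖claimed = {000}

missing: T1.r0=0 T2.r0=0 T2.r1=0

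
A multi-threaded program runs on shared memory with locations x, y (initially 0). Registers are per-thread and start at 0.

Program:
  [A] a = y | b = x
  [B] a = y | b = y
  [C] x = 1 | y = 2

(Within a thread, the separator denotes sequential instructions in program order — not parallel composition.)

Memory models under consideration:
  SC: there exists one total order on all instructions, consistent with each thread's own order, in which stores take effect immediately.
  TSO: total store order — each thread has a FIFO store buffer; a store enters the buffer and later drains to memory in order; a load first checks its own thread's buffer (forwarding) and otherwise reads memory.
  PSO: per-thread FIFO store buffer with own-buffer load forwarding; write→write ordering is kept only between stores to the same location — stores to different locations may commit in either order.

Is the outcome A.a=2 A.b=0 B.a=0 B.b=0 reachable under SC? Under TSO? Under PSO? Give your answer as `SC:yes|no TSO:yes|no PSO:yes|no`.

outcome vector order: (A.a,A.b,B.a,B.b)
SC (9): 0000 0002 0022 0100 0102 0122 2100 2102 2122
TSO (9): 0000 0002 0022 0100 0102 0122 2100 2102 2122
PSO (12): 0000 0002 0022 0100 0102 0122 2000 2002 2022 2100 2102 2122
target 2000 ∈ {PSO}

SC:no TSO:no PSO:yes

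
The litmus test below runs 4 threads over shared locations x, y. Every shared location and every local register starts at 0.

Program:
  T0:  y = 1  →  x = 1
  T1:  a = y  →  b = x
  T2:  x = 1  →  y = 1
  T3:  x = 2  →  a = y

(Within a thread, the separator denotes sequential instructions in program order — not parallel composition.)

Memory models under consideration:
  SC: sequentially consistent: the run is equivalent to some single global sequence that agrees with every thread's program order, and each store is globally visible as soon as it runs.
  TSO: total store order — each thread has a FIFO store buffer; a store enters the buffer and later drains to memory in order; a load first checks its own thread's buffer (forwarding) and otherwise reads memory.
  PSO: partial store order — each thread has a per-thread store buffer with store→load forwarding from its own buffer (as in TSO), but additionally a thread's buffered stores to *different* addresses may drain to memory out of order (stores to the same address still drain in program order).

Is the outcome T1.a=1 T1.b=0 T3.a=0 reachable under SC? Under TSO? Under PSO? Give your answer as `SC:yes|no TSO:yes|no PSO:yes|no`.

outcome vector order: (T1.a,T1.b,T3.a)
SC (11): <0 0 0> <0 0 1> <0 1 0> <0 1 1> <0 2 0> <0 2 1> <1 0 1> <1 1 0> <1 1 1> <1 2 0> <1 2 1>
TSO (12): <0 0 0> <0 0 1> <0 1 0> <0 1 1> <0 2 0> <0 2 1> <1 0 0> <1 0 1> <1 1 0> <1 1 1> <1 2 0> <1 2 1>
PSO (12): <0 0 0> <0 0 1> <0 1 0> <0 1 1> <0 2 0> <0 2 1> <1 0 0> <1 0 1> <1 1 0> <1 1 1> <1 2 0> <1 2 1>
target <1 0 0> ∈ {TSO,PSO}

SC:no TSO:yes PSO:yes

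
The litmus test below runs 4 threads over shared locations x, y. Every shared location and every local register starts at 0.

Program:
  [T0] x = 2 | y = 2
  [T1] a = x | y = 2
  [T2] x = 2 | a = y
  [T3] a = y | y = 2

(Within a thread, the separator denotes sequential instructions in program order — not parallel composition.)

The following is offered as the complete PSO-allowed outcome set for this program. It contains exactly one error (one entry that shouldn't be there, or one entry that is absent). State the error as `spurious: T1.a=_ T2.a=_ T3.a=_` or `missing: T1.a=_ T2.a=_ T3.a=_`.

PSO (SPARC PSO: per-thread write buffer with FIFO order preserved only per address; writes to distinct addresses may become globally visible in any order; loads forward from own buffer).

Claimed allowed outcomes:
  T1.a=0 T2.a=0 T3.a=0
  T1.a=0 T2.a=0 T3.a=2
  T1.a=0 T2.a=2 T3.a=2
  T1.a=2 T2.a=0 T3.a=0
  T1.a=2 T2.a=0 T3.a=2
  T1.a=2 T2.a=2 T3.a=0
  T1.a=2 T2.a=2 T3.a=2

missing: T1.a=0 T2.a=2 T3.a=0

outcome vector order: (T1.a,T2.a,T3.a)
PSO (8): 000; 002; 020; 022; 200; 202; 220; 222
PSO∖claimed = {020}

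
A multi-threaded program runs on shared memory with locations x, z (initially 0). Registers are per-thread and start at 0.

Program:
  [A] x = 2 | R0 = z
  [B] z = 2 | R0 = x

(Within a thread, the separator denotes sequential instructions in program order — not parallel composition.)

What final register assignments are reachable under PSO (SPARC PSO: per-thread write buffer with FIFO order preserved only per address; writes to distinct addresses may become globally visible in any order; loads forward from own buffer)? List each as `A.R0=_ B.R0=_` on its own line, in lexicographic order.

A.R0=0 B.R0=0
A.R0=0 B.R0=2
A.R0=2 B.R0=0
A.R0=2 B.R0=2

outcome vector order: (A.R0,B.R0)
|PSO outcomes| = 4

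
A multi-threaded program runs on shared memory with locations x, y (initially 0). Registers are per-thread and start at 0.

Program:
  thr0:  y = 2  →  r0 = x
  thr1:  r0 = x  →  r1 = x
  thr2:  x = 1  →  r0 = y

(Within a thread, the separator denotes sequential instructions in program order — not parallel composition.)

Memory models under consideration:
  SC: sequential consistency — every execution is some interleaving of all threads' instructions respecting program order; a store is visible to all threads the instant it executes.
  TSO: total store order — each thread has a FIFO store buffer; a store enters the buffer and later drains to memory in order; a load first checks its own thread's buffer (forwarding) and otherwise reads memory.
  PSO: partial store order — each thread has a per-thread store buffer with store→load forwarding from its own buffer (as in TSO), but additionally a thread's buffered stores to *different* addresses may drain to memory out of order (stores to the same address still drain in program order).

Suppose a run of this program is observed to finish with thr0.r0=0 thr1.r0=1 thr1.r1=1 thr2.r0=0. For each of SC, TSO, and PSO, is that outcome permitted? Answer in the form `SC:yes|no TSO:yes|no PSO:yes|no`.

SC:no TSO:yes PSO:yes

outcome vector order: (thr0.r0,thr1.r0,thr1.r1,thr2.r0)
[SC] allowed = {0/0/0/2 0/0/1/2 0/1/1/2 1/0/0/0 1/0/0/2 1/0/1/0 1/0/1/2 1/1/1/0 1/1/1/2}
[TSO] allowed = {0/0/0/0 0/0/0/2 0/0/1/0 0/0/1/2 0/1/1/0 0/1/1/2 1/0/0/0 1/0/0/2 1/0/1/0 1/0/1/2 1/1/1/0 1/1/1/2}
[PSO] allowed = {0/0/0/0 0/0/0/2 0/0/1/0 0/0/1/2 0/1/1/0 0/1/1/2 1/0/0/0 1/0/0/2 1/0/1/0 1/0/1/2 1/1/1/0 1/1/1/2}
target 0/1/1/0 ∈ {TSO,PSO}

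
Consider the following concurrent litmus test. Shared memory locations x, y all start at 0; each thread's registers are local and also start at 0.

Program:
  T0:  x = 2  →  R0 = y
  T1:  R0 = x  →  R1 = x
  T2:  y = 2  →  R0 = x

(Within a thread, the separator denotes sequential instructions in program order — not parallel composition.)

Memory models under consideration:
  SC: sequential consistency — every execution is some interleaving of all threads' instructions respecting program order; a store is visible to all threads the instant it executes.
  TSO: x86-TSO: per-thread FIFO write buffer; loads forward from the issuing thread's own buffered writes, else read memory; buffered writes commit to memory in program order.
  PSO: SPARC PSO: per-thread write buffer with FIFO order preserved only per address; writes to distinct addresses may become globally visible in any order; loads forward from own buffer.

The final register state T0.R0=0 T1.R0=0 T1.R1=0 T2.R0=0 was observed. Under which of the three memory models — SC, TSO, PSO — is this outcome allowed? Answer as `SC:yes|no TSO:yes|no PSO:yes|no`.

SC:no TSO:yes PSO:yes

outcome vector order: (T0.R0,T1.R0,T1.R1,T2.R0)
under SC → <0 0 0 2>; <0 0 2 2>; <0 2 2 2>; <2 0 0 0>; <2 0 0 2>; <2 0 2 0>; <2 0 2 2>; <2 2 2 0>; <2 2 2 2>
under TSO → <0 0 0 0>; <0 0 0 2>; <0 0 2 0>; <0 0 2 2>; <0 2 2 0>; <0 2 2 2>; <2 0 0 0>; <2 0 0 2>; <2 0 2 0>; <2 0 2 2>; <2 2 2 0>; <2 2 2 2>
under PSO → <0 0 0 0>; <0 0 0 2>; <0 0 2 0>; <0 0 2 2>; <0 2 2 0>; <0 2 2 2>; <2 0 0 0>; <2 0 0 2>; <2 0 2 0>; <2 0 2 2>; <2 2 2 0>; <2 2 2 2>
target <0 0 0 0> ∈ {TSO,PSO}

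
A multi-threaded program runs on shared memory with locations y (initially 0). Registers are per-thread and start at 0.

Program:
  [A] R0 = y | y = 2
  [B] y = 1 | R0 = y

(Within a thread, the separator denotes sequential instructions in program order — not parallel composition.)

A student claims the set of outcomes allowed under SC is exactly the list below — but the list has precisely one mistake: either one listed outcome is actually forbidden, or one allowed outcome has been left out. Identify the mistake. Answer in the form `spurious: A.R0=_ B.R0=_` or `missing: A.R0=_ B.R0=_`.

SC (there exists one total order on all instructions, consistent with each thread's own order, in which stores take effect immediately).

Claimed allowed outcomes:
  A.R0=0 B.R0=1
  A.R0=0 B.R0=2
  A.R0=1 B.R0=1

outcome vector order: (A.R0,B.R0)
under SC → <0 1>; <0 2>; <1 1>; <1 2>
SC∖claimed = {<1 2>}

missing: A.R0=1 B.R0=2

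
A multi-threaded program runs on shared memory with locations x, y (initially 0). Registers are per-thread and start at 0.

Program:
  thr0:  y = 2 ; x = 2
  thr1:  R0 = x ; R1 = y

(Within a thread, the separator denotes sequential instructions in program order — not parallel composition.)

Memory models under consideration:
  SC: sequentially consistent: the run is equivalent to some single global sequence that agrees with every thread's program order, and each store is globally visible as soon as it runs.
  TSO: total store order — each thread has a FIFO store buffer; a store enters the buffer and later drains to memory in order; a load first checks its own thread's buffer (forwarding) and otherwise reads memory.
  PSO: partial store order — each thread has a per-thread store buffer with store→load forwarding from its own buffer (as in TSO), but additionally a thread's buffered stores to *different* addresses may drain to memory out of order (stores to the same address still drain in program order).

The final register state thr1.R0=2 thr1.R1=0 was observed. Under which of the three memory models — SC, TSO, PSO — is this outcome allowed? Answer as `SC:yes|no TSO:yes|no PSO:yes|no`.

SC:no TSO:no PSO:yes

outcome vector order: (thr1.R0,thr1.R1)
[SC] allowed = {<0 0>, <0 2>, <2 2>}
[TSO] allowed = {<0 0>, <0 2>, <2 2>}
[PSO] allowed = {<0 0>, <0 2>, <2 0>, <2 2>}
target <2 0> ∈ {PSO}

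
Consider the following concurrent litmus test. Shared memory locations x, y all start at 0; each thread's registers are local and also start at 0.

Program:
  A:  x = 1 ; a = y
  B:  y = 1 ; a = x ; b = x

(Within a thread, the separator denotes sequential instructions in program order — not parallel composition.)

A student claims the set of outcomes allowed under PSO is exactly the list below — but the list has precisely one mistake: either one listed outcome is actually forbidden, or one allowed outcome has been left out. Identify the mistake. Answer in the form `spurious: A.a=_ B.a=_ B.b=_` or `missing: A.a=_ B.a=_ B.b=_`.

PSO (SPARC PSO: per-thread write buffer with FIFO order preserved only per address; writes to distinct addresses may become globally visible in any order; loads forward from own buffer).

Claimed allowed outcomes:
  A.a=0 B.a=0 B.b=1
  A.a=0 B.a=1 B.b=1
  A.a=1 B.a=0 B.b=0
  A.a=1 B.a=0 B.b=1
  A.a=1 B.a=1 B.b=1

missing: A.a=0 B.a=0 B.b=0

outcome vector order: (A.a,B.a,B.b)
PSO: 6 outcomes — {<0 0 0> <0 0 1> <0 1 1> <1 0 0> <1 0 1> <1 1 1>}
PSO∖claimed = {<0 0 0>}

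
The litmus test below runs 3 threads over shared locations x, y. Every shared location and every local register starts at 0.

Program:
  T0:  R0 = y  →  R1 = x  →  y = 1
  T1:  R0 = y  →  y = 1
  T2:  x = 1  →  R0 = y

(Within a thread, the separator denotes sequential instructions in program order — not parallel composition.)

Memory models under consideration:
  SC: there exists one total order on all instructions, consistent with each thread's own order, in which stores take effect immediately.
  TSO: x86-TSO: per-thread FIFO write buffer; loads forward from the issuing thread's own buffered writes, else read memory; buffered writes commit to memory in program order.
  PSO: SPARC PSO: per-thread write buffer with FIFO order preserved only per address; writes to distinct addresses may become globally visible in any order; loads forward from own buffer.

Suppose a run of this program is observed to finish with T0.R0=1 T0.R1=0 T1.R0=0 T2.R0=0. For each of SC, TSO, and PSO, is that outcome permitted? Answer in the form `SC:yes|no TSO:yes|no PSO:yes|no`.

SC:no TSO:yes PSO:yes

outcome vector order: (T0.R0,T0.R1,T1.R0,T2.R0)
[SC] allowed = {(0,0,0,0), (0,0,0,1), (0,0,1,0), (0,0,1,1), (0,1,0,0), (0,1,0,1), (0,1,1,0), (0,1,1,1), (1,0,0,1), (1,1,0,0), (1,1,0,1)}
[TSO] allowed = {(0,0,0,0), (0,0,0,1), (0,0,1,0), (0,0,1,1), (0,1,0,0), (0,1,0,1), (0,1,1,0), (0,1,1,1), (1,0,0,0), (1,0,0,1), (1,1,0,0), (1,1,0,1)}
[PSO] allowed = {(0,0,0,0), (0,0,0,1), (0,0,1,0), (0,0,1,1), (0,1,0,0), (0,1,0,1), (0,1,1,0), (0,1,1,1), (1,0,0,0), (1,0,0,1), (1,1,0,0), (1,1,0,1)}
target (1,0,0,0) ∈ {TSO,PSO}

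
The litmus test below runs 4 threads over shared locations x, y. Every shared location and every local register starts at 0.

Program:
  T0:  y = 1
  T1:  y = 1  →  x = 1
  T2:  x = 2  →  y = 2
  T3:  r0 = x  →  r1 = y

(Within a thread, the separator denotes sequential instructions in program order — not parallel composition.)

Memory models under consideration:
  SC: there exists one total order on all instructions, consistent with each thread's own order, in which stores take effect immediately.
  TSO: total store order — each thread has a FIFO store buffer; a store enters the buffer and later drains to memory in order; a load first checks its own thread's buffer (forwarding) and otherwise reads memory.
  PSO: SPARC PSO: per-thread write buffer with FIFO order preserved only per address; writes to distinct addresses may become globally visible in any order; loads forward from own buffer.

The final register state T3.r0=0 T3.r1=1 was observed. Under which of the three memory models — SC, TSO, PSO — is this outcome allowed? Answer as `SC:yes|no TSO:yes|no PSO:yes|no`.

outcome vector order: (T3.r0,T3.r1)
[SC] allowed = {00 01 02 11 12 20 21 22}
[TSO] allowed = {00 01 02 11 12 20 21 22}
[PSO] allowed = {00 01 02 10 11 12 20 21 22}
target 01 ∈ {SC,TSO,PSO}

SC:yes TSO:yes PSO:yes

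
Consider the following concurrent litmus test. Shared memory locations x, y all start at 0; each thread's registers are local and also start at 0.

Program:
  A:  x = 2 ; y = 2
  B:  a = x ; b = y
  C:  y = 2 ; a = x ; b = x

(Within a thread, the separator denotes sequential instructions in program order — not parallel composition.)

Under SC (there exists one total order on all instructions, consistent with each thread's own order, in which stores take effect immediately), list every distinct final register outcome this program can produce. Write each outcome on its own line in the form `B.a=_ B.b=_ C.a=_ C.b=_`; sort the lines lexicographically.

outcome vector order: (B.a,B.b,C.a,C.b)
|SC outcomes| = 10

B.a=0 B.b=0 C.a=0 C.b=0
B.a=0 B.b=0 C.a=0 C.b=2
B.a=0 B.b=0 C.a=2 C.b=2
B.a=0 B.b=2 C.a=0 C.b=0
B.a=0 B.b=2 C.a=0 C.b=2
B.a=0 B.b=2 C.a=2 C.b=2
B.a=2 B.b=0 C.a=2 C.b=2
B.a=2 B.b=2 C.a=0 C.b=0
B.a=2 B.b=2 C.a=0 C.b=2
B.a=2 B.b=2 C.a=2 C.b=2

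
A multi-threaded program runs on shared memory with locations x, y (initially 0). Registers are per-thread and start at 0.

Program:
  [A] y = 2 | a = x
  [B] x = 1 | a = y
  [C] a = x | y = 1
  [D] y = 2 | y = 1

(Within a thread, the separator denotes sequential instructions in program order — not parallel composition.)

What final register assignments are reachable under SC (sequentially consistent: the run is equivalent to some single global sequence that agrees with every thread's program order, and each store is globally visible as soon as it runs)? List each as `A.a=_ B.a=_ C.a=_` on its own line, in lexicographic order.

A.a=0 B.a=1 C.a=0
A.a=0 B.a=1 C.a=1
A.a=0 B.a=2 C.a=0
A.a=0 B.a=2 C.a=1
A.a=1 B.a=0 C.a=0
A.a=1 B.a=0 C.a=1
A.a=1 B.a=1 C.a=0
A.a=1 B.a=1 C.a=1
A.a=1 B.a=2 C.a=0
A.a=1 B.a=2 C.a=1

outcome vector order: (A.a,B.a,C.a)
|SC outcomes| = 10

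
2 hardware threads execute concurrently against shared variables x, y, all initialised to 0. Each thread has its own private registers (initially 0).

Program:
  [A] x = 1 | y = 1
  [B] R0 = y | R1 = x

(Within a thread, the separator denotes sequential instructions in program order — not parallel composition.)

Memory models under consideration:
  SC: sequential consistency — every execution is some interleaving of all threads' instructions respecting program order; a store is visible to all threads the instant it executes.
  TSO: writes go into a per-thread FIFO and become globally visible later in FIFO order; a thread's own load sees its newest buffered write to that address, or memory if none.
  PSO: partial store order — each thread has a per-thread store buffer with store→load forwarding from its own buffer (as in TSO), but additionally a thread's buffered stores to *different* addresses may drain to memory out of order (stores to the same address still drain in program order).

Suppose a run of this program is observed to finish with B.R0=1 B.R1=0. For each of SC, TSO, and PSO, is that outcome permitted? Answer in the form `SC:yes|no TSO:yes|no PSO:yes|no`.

outcome vector order: (B.R0,B.R1)
SC: 3 outcomes — {00; 01; 11}
TSO: 3 outcomes — {00; 01; 11}
PSO: 4 outcomes — {00; 01; 10; 11}
target 10 ∈ {PSO}

SC:no TSO:no PSO:yes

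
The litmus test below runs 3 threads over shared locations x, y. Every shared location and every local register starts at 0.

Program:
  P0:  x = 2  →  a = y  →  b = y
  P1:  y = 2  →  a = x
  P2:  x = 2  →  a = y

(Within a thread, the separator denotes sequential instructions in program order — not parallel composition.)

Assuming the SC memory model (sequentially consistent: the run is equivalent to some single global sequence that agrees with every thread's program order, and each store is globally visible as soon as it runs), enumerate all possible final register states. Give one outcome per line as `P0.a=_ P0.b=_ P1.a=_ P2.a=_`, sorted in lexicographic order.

outcome vector order: (P0.a,P0.b,P1.a,P2.a)
|SC outcomes| = 7

P0.a=0 P0.b=0 P1.a=2 P2.a=0
P0.a=0 P0.b=0 P1.a=2 P2.a=2
P0.a=0 P0.b=2 P1.a=2 P2.a=0
P0.a=0 P0.b=2 P1.a=2 P2.a=2
P0.a=2 P0.b=2 P1.a=0 P2.a=2
P0.a=2 P0.b=2 P1.a=2 P2.a=0
P0.a=2 P0.b=2 P1.a=2 P2.a=2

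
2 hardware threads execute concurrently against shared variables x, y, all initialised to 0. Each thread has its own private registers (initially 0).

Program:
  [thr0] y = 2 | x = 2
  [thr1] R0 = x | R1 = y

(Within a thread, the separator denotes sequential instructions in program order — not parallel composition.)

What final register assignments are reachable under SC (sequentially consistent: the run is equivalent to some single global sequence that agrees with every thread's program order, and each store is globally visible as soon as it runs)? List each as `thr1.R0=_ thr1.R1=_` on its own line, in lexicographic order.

outcome vector order: (thr1.R0,thr1.R1)
|SC outcomes| = 3

thr1.R0=0 thr1.R1=0
thr1.R0=0 thr1.R1=2
thr1.R0=2 thr1.R1=2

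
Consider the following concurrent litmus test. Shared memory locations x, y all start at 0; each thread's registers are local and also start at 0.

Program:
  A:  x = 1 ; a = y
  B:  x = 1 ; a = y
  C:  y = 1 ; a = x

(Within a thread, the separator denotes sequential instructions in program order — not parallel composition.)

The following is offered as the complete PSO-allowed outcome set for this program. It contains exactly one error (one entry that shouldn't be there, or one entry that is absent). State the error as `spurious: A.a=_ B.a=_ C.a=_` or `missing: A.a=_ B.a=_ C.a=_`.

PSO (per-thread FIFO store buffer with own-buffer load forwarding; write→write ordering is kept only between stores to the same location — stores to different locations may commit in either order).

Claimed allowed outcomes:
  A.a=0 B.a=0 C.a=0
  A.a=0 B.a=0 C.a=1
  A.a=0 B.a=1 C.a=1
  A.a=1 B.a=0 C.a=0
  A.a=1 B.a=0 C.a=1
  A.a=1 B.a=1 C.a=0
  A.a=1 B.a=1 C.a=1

missing: A.a=0 B.a=1 C.a=0

outcome vector order: (A.a,B.a,C.a)
PSO (8): 0/0/0; 0/0/1; 0/1/0; 0/1/1; 1/0/0; 1/0/1; 1/1/0; 1/1/1
PSO∖claimed = {0/1/0}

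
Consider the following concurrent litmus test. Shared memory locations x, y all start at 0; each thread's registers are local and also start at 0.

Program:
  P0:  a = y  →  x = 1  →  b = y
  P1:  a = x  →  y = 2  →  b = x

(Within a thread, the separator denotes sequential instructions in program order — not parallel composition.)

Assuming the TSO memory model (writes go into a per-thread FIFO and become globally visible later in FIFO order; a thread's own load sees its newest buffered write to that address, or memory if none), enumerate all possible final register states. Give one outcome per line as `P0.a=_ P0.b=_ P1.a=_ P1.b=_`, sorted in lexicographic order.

P0.a=0 P0.b=0 P1.a=0 P1.b=0
P0.a=0 P0.b=0 P1.a=0 P1.b=1
P0.a=0 P0.b=0 P1.a=1 P1.b=1
P0.a=0 P0.b=2 P1.a=0 P1.b=0
P0.a=0 P0.b=2 P1.a=0 P1.b=1
P0.a=0 P0.b=2 P1.a=1 P1.b=1
P0.a=2 P0.b=2 P1.a=0 P1.b=0
P0.a=2 P0.b=2 P1.a=0 P1.b=1

outcome vector order: (P0.a,P0.b,P1.a,P1.b)
|TSO outcomes| = 8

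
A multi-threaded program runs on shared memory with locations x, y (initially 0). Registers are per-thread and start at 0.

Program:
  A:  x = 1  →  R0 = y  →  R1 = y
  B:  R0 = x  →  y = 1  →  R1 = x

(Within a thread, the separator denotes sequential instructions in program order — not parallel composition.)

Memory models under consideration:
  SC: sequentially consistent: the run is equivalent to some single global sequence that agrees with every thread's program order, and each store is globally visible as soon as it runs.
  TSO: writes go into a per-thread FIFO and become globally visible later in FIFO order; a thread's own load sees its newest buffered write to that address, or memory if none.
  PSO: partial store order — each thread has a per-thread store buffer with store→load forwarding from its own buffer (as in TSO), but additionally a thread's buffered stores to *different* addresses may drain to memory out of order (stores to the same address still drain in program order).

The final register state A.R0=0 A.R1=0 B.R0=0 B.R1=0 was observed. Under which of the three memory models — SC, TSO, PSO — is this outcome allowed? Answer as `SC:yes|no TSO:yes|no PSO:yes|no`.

outcome vector order: (A.R0,A.R1,B.R0,B.R1)
[SC] allowed = {<0 0 0 1>; <0 0 1 1>; <0 1 0 1>; <0 1 1 1>; <1 1 0 0>; <1 1 0 1>; <1 1 1 1>}
[TSO] allowed = {<0 0 0 0>; <0 0 0 1>; <0 0 1 1>; <0 1 0 0>; <0 1 0 1>; <0 1 1 1>; <1 1 0 0>; <1 1 0 1>; <1 1 1 1>}
[PSO] allowed = {<0 0 0 0>; <0 0 0 1>; <0 0 1 1>; <0 1 0 0>; <0 1 0 1>; <0 1 1 1>; <1 1 0 0>; <1 1 0 1>; <1 1 1 1>}
target <0 0 0 0> ∈ {TSO,PSO}

SC:no TSO:yes PSO:yes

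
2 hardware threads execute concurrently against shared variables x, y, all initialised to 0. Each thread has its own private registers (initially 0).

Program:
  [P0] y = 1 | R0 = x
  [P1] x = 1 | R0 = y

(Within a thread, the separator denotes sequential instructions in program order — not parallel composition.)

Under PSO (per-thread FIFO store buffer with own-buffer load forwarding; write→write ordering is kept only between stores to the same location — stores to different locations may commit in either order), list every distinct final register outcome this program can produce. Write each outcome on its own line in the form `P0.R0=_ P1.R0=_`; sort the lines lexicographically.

outcome vector order: (P0.R0,P1.R0)
|PSO outcomes| = 4

P0.R0=0 P1.R0=0
P0.R0=0 P1.R0=1
P0.R0=1 P1.R0=0
P0.R0=1 P1.R0=1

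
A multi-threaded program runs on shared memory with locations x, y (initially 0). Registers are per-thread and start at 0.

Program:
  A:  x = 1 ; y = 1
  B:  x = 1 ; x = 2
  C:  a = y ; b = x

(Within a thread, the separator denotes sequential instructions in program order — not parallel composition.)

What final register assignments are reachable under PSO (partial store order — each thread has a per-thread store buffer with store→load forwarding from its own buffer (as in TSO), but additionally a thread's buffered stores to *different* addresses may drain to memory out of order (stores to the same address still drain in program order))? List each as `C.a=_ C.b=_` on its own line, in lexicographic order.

outcome vector order: (C.a,C.b)
|PSO outcomes| = 6

C.a=0 C.b=0
C.a=0 C.b=1
C.a=0 C.b=2
C.a=1 C.b=0
C.a=1 C.b=1
C.a=1 C.b=2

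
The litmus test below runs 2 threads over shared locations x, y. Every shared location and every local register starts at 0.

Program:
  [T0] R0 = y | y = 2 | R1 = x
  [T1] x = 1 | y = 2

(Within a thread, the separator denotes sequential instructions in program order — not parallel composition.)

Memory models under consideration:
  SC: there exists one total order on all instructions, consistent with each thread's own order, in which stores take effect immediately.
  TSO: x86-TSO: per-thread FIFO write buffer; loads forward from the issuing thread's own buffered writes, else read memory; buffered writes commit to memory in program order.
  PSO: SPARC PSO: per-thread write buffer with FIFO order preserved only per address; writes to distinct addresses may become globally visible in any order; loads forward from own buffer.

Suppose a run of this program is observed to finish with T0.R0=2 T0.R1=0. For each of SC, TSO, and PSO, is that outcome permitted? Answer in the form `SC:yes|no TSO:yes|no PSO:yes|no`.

outcome vector order: (T0.R0,T0.R1)
SC: 3 outcomes — {<0 0> <0 1> <2 1>}
TSO: 3 outcomes — {<0 0> <0 1> <2 1>}
PSO: 4 outcomes — {<0 0> <0 1> <2 0> <2 1>}
target <2 0> ∈ {PSO}

SC:no TSO:no PSO:yes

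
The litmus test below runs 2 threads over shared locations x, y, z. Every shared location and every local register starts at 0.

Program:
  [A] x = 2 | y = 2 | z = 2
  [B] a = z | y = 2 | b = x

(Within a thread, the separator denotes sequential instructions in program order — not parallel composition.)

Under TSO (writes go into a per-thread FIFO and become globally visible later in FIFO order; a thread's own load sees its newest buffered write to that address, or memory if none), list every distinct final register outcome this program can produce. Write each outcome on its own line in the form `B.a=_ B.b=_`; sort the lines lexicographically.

B.a=0 B.b=0
B.a=0 B.b=2
B.a=2 B.b=2

outcome vector order: (B.a,B.b)
|TSO outcomes| = 3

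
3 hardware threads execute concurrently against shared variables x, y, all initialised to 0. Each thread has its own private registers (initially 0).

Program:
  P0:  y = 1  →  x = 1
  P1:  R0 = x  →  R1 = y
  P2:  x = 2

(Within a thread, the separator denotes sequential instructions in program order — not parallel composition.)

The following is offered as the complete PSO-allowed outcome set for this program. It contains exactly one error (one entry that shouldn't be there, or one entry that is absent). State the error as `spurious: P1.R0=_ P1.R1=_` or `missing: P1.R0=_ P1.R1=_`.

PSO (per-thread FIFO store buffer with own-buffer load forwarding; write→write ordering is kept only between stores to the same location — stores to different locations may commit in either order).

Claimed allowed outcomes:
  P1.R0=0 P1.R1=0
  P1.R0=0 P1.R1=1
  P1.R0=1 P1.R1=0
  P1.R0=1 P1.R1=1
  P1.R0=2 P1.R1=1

outcome vector order: (P1.R0,P1.R1)
under PSO → <0 0> <0 1> <1 0> <1 1> <2 0> <2 1>
PSO∖claimed = {<2 0>}

missing: P1.R0=2 P1.R1=0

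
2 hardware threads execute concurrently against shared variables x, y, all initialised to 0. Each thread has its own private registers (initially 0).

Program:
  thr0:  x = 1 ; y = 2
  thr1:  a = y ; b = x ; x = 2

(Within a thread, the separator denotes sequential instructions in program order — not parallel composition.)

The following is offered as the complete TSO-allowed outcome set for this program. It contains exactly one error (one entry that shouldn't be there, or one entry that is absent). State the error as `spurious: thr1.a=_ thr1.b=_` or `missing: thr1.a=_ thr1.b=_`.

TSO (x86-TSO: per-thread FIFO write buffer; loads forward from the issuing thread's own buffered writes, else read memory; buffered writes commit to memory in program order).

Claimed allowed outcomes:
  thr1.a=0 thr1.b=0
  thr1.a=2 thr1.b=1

outcome vector order: (thr1.a,thr1.b)
TSO: 3 outcomes — {0/0, 0/1, 2/1}
TSO∖claimed = {0/1}

missing: thr1.a=0 thr1.b=1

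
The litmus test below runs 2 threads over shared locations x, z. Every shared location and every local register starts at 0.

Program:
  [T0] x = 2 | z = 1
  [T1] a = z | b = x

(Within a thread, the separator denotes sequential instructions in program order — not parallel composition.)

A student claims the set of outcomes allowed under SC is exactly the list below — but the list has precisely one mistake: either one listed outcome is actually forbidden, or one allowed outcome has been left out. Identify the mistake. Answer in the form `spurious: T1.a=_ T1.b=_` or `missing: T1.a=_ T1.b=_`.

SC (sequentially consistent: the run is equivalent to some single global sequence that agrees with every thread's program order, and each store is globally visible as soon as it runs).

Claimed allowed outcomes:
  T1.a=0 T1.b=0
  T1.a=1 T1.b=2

missing: T1.a=0 T1.b=2

outcome vector order: (T1.a,T1.b)
[SC] allowed = {(0,0), (0,2), (1,2)}
SC∖claimed = {(0,2)}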